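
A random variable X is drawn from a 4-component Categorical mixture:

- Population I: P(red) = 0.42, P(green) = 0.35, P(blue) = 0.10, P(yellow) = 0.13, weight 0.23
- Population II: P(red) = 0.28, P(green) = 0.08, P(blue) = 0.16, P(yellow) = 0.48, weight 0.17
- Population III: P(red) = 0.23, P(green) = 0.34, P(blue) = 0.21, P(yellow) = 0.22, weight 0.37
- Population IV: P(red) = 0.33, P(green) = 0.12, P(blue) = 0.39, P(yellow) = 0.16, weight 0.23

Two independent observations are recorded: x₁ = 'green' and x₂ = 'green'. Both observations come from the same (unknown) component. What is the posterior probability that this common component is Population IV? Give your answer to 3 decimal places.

By Bayes' theorem, P(k | x) = P(Z=k) f_k(x) / Σ_j P(Z=j) f_j(x).
Since both observations come from the same component, the likelihood for component k is f_k(x₁)·f_k(x₂).
  L_I = [P(green | comp) = 0.35] × [0.35] = 0.1225
  L_II = [P(green | comp) = 0.08] × [0.08] = 0.0064
  L_III = [P(green | comp) = 0.34] × [0.34] = 0.1156
  L_IV = [P(green | comp) = 0.12] × [0.12] = 0.0144
Prior × likelihood for each component:
  P(Z=I)·L_I = 0.23 × 0.1225 = 0.028175
  P(Z=II)·L_II = 0.17 × 0.0064 = 0.001088
  P(Z=III)·L_III = 0.37 × 0.1156 = 0.042772
  P(Z=IV)·L_IV = 0.23 × 0.0144 = 0.003312
Evidence: 0.028175 + 0.001088 + 0.042772 + 0.003312 = 0.075347
Responsibility of Population IV: 0.003312 / 0.075347 ≈ 0.044

0.044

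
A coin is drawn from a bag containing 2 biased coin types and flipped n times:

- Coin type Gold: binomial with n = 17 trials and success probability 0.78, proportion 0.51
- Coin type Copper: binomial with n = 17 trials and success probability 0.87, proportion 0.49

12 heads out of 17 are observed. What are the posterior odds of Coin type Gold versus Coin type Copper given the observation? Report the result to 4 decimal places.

3.8965

Posterior odds = (P(Z=i) f_i(x)) / (P(Z=j) f_j(x)); the normalising sum cancels.
Component likelihoods at x = 12 heads out of 17:
  p_Gold = 0.161733
  p_Copper = 0.0432014
Odds = (0.51/0.49) × (0.161733/0.0432014) = 1.04082 × 3.7437 ≈ 3.8965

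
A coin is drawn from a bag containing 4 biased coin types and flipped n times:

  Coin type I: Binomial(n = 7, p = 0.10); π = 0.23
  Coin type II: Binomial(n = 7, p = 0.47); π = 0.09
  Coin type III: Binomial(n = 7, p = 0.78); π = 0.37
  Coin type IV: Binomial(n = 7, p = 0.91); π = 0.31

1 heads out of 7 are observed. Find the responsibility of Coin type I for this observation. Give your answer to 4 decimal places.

0.9264

P(component k | x) = π_k·f_k(x) / marginal(x), where marginal(x) = Σ_j π_j·f_j(x).
Evaluate each component's likelihood at the observed value:
  p_I = 0.372009
  p_II = 0.0729207
  p_III = 0.000619054
  p_IV = 3.38528e-06
Prior × likelihood for each component:
  π_I·p_I = 0.23 × 0.372009 = 0.085562
  π_II·p_II = 0.09 × 0.0729207 = 0.00656287
  π_III·p_III = 0.37 × 0.000619054 = 0.00022905
  π_IV·p_IV = 0.31 × 3.38528e-06 = 1.04944e-06
Evidence: 0.085562 + 0.00656287 + 0.00022905 + 1.04944e-06 = 0.092355
Responsibility of Coin type I: 0.085562 / 0.092355 ≈ 0.9264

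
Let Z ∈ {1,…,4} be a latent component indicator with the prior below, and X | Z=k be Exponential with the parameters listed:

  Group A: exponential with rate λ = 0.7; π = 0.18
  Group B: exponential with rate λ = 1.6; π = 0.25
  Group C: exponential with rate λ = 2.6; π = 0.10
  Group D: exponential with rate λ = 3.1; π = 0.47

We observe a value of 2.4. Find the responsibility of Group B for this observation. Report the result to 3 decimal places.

0.257

By Bayes' theorem, P(k | x) = w_k f_k(x) / Σ_j w_j f_j(x).
Component likelihoods at x = 2.4:
  p_A = 0.7·e^(−0.7·2.4) = 0.7·e^(−1.6800) = 0.130462
  p_B = 1.6·e^(−1.6·2.4) = 1.6·e^(−3.8400) = 0.0343898
  p_C = 2.6·e^(−2.6·2.4) = 2.6·e^(−6.2400) = 0.00506962
  p_D = 3.1·e^(−3.1·2.4) = 3.1·e^(−7.4400) = 0.00182058
Multiply by the mixture weights:
  w_A·p_A = 0.18 × 0.130462 = 0.0234831
  w_B·p_B = 0.25 × 0.0343898 = 0.00859744
  w_C·p_C = 0.10 × 0.00506962 = 0.000506962
  w_D·p_D = 0.47 × 0.00182058 = 0.000855675
Evidence: 0.0234831 + 0.00859744 + 0.000506962 + 0.000855675 = 0.0334432
P(Group B | 2.4) = 0.00859744 / 0.0334432 ≈ 0.257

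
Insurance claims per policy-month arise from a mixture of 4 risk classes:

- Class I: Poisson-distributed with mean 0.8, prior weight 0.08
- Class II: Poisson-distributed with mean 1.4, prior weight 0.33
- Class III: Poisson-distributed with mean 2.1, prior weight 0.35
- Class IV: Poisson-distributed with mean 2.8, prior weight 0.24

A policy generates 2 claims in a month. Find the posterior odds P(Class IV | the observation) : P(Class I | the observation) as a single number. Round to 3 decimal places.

4.974

The posterior odds equal the prior odds times the likelihood ratio: (π_i/π_j)·(f_i(x)/f_j(x)).
Component likelihoods at x = 2 claims:
  L_I = e^(−0.8)·0.8^2/2! = 0.143785
  L_II = e^(−1.4)·1.4^2/2! = 0.241665
  L_III = e^(−2.1)·2.1^2/2! = 0.270016
  L_IV = e^(−2.8)·2.8^2/2! = 0.238375
Odds = (0.24/0.08) × (0.238375/0.143785) = 3 × 1.65786 ≈ 4.974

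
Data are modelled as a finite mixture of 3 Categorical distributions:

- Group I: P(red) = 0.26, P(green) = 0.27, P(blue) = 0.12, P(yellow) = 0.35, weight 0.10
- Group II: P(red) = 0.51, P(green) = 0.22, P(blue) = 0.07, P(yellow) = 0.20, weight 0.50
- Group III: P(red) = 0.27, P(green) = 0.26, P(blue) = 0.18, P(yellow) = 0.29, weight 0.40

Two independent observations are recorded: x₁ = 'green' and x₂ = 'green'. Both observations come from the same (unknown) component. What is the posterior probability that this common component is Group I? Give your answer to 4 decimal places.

By Bayes' theorem, P(k | x) = P(Z=k) f_k(x) / Σ_j P(Z=j) f_j(x).
Since both observations come from the same component, the likelihood for component k is f_k(x₁)·f_k(x₂).
  p_I = [P(green | comp) = 0.27] × [0.27] = 0.0729
  p_II = [P(green | comp) = 0.22] × [0.22] = 0.0484
  p_III = [P(green | comp) = 0.26] × [0.26] = 0.0676
Unnormalised posteriors:
  P(Z=I)·p_I = 0.10 × 0.0729 = 0.00729
  P(Z=II)·p_II = 0.50 × 0.0484 = 0.0242
  P(Z=III)·p_III = 0.40 × 0.0676 = 0.02704
Normaliser: 0.00729 + 0.0242 + 0.02704 = 0.05853
So the posterior for Group I is 0.00729 / 0.05853 ≈ 0.1246.

0.1246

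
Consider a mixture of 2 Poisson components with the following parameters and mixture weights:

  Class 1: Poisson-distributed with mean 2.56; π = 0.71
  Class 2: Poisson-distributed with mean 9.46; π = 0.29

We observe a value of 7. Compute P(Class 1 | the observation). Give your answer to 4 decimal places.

0.2052

By Bayes' theorem, P(k | x) = π_k f_k(x) / Σ_j π_j f_j(x).
Poisson probabilities:
  f_1 = e^(−2.56)·2.56^7/7! = 0.0110524
  f_2 = e^(−9.46)·9.46^7/7! = 0.104805
Prior × likelihood for each component:
  π_1·f_1 = 0.71 × 0.0110524 = 0.00784718
  π_2·f_2 = 0.29 × 0.104805 = 0.0303934
Sum: 0.00784718 + 0.0303934 = 0.0382406
Responsibility of Class 1: 0.00784718 / 0.0382406 ≈ 0.2052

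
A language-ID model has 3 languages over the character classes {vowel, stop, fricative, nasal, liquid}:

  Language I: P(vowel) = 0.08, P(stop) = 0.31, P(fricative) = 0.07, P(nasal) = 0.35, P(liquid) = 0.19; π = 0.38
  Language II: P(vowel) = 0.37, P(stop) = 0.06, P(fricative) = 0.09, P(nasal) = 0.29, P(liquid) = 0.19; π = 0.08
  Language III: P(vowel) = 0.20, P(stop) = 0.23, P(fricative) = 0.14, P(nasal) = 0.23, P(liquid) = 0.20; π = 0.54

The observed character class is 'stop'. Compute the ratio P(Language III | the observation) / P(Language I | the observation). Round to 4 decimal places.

1.0543

Only the two components matter; the odds are (π_i f_i(x)) / (π_j f_j(x)).
Evaluate each component's likelihood at the observed value:
  L_I = P(stop | comp) = 0.31
  L_II = P(stop | comp) = 0.06
  L_III = P(stop | comp) = 0.23
Posterior odds = (π_III·L_III) / (π_I·L_I) = (0.54·0.23) / (0.38·0.31) = 0.1242 / 0.1178 ≈ 1.0543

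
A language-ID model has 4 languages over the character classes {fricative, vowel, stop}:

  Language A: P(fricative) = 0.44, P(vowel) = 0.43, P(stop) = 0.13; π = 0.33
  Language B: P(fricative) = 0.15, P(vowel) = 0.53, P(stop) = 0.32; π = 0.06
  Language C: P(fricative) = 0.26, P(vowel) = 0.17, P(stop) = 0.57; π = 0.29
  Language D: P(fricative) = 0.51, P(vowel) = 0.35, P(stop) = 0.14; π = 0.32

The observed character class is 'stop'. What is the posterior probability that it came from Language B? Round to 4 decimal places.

Apply Bayes' rule: the posterior for each component is proportional to its prior times its likelihood at x.
Evaluate each component's likelihood at the observed value:
  f_A = 0.13
  f_B = 0.32
  f_C = 0.57
  f_D = 0.14
Prior × likelihood for each component:
  w_A·f_A = 0.33 × 0.13 = 0.0429
  w_B·f_B = 0.06 × 0.32 = 0.0192
  w_C·f_C = 0.29 × 0.57 = 0.1653
  w_D·f_D = 0.32 × 0.14 = 0.0448
Marginal: 0.0429 + 0.0192 + 0.1653 + 0.0448 = 0.2722
P(Language B | the observation) ≈ 0.0705

0.0705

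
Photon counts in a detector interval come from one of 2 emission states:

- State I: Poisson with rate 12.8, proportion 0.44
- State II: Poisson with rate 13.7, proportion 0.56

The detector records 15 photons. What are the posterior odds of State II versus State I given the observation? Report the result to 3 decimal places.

1.434

The posterior odds equal the prior odds times the likelihood ratio: (w_i/w_j)·(f_i(x)/f_j(x)).
Poisson probabilities:
  L_I = 0.0856408
  L_II = 0.0964883
0.0540334 / 0.0376819 ≈ 1.434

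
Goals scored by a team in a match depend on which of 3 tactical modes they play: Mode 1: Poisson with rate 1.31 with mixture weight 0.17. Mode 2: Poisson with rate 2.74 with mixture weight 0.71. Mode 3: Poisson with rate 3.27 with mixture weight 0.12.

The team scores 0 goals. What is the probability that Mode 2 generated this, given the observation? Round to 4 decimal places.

P(component k | x) = P(Z=k)·f_k(x) / marginal(x), where marginal(x) = Σ_j P(Z=j)·f_j(x).
Poisson probabilities:
  p_1 = 0.26982
  p_2 = 0.0645703
  p_3 = 0.0380064
Weight by the priors:
  P(Z=1)·p_1 = 0.17 × 0.26982 = 0.0458694
  P(Z=2)·p_2 = 0.71 × 0.0645703 = 0.0458449
  P(Z=3)·p_3 = 0.12 × 0.0380064 = 0.00456077
Marginal: 0.0458694 + 0.0458449 + 0.00456077 = 0.0962751
Responsibility of Mode 2: 0.0458449 / 0.0962751 ≈ 0.4762

0.4762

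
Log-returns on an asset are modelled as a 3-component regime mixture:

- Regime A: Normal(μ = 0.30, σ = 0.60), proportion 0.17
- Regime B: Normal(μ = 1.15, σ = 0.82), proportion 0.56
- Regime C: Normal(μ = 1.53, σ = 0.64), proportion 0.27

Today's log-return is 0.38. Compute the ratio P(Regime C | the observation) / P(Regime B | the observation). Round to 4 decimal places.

Posterior odds = (w_i f_i(x)) / (w_j f_j(x)); the normalising sum cancels.
Normal densities:
  p_A = 0.65902
  p_B = 0.313057
  p_C = 0.124055
Odds = (0.27/0.56) × (0.124055/0.313057) = 0.482143 × 0.39627 ≈ 0.1911

0.1911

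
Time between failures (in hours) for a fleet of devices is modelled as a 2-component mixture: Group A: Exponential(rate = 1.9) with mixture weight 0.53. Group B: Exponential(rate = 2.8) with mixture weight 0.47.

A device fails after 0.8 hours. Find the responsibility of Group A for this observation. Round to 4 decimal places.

P(component k | x) = P(Z=k)·f_k(x) / marginal(x), where marginal(x) = Σ_j P(Z=j)·f_j(x).
Component likelihoods at x = 0.8 hours:
  f_A = 1.9·e^(−1.9·0.8) = 1.9·e^(−1.5200) = 0.415553
  f_B = 2.8·e^(−2.8·0.8) = 2.8·e^(−2.2400) = 0.298084
Multiply by the mixture weights:
  P(Z=A)·f_A = 0.53 × 0.415553 = 0.220243
  P(Z=B)·f_B = 0.47 × 0.298084 = 0.140099
Marginal: 0.220243 + 0.140099 = 0.360342
P(Group A | the observation) ≈ 0.6112

0.6112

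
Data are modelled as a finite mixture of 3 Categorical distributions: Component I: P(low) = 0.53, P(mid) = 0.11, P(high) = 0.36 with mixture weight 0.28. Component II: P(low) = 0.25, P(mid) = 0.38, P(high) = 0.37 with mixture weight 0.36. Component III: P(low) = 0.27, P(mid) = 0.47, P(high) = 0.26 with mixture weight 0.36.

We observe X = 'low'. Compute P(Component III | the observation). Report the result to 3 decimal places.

0.290

By Bayes' theorem, P(k | x) = P(Z=k) f_k(x) / Σ_j P(Z=j) f_j(x).
Categorical probabilities:
  L_I = P(low | comp) = 0.53
  L_II = P(low | comp) = 0.25
  L_III = P(low | comp) = 0.27
Prior × likelihood for each component:
  P(Z=I)·L_I = 0.28 × 0.53 = 0.1484
  P(Z=II)·L_II = 0.36 × 0.25 = 0.09
  P(Z=III)·L_III = 0.36 × 0.27 = 0.0972
Denominator: 0.1484 + 0.09 + 0.0972 = 0.3356
P(Component III | data) = 0.0972 / 0.3356 ≈ 0.290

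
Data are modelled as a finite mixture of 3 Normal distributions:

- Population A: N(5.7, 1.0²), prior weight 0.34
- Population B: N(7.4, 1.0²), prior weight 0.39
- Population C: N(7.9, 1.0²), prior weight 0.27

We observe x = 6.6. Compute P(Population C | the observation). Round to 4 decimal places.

0.1853

Apply Bayes' rule: the posterior for each component is proportional to its prior times its likelihood at x.
Component likelihoods at x = 6.6:
  L_A = (1/(1.0·√(2π)))·exp(−(6.6−5.7)²/(2·1.0²)) = 0.398942·exp(-0.40500) = 0.266085
  L_B = (1/(1.0·√(2π)))·exp(−(6.6−7.4)²/(2·1.0²)) = 0.398942·exp(-0.32000) = 0.289692
  L_C = (1/(1.0·√(2π)))·exp(−(6.6−7.9)²/(2·1.0²)) = 0.398942·exp(-0.84500) = 0.171369
Weight by the priors:
  π_A·L_A = 0.34 × 0.266085 = 0.090469
  π_B·L_B = 0.39 × 0.289692 = 0.11298
  π_C·L_C = 0.27 × 0.171369 = 0.0462695
Sum: 0.090469 + 0.11298 + 0.0462695 = 0.249718
P(Population C | data) = 0.0462695 / 0.249718 ≈ 0.1853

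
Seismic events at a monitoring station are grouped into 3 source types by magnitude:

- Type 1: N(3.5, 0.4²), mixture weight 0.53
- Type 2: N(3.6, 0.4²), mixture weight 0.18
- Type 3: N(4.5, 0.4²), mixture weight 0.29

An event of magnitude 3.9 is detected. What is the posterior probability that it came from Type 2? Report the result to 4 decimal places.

Posterior ∝ prior × likelihood, so P(k | x) ∝ π_k f_k(x); normalise over all components.
Component likelihoods at x = 3.9:
  p_1 = (1/(0.4·√(2π)))·exp(−(3.9−3.5)²/(2·0.4²)) = 0.997356·exp(-0.50000) = 0.604927
  p_2 = (1/(0.4·√(2π)))·exp(−(3.9−3.6)²/(2·0.4²)) = 0.997356·exp(-0.28125) = 0.752844
  p_3 = (1/(0.4·√(2π)))·exp(−(3.9−4.5)²/(2·0.4²)) = 0.997356·exp(-1.12500) = 0.323794
Unnormalised posteriors:
  π_1·p_1 = 0.53 × 0.604927 = 0.320611
  π_2·p_2 = 0.18 × 0.752844 = 0.135512
  π_3·p_3 = 0.29 × 0.323794 = 0.0939003
Denominator: 0.320611 + 0.135512 + 0.0939003 = 0.550023
So the posterior for Type 2 is 0.135512 / 0.550023 ≈ 0.2464.

0.2464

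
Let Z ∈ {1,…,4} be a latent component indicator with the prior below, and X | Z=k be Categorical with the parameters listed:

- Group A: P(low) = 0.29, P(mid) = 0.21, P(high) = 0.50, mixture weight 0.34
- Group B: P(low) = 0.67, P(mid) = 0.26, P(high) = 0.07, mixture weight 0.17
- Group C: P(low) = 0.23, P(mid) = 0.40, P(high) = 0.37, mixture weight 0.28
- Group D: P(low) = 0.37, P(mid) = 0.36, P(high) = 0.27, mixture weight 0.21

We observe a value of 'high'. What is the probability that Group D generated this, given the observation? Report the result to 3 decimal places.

Apply Bayes' rule: the posterior for each component is proportional to its prior times its likelihood at x.
Component likelihoods at x = 'high':
  L_A = 0.5
  L_B = 0.07
  L_C = 0.37
  L_D = 0.27
Prior × likelihood for each component:
  w_A·L_A = 0.34 × 0.5 = 0.17
  w_B·L_B = 0.17 × 0.07 = 0.0119
  w_C·L_C = 0.28 × 0.37 = 0.1036
  w_D·L_D = 0.21 × 0.27 = 0.0567
Evidence: 0.17 + 0.0119 + 0.1036 + 0.0567 = 0.3422
So the posterior for Group D is 0.0567 / 0.3422 ≈ 0.166.

0.166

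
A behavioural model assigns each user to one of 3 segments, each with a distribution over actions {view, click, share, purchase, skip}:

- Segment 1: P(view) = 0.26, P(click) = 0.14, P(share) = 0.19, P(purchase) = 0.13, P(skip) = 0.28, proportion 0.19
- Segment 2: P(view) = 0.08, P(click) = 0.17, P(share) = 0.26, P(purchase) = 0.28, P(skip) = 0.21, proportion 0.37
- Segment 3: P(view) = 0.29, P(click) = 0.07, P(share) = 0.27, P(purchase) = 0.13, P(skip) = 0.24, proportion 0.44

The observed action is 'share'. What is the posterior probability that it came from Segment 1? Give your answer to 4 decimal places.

The responsibility of component k is P(Z=k) f_k(x) divided by Σ_j P(Z=j) f_j(x).
Categorical probabilities:
  p_1 = 0.19
  p_2 = 0.26
  p_3 = 0.27
Multiply by the mixture weights:
  P(Z=1)·p_1 = 0.19 × 0.19 = 0.0361
  P(Z=2)·p_2 = 0.37 × 0.26 = 0.0962
  P(Z=3)·p_3 = 0.44 × 0.27 = 0.1188
Marginal: 0.0361 + 0.0962 + 0.1188 = 0.2511
P(Segment 1 | data) ≈ 0.1438

0.1438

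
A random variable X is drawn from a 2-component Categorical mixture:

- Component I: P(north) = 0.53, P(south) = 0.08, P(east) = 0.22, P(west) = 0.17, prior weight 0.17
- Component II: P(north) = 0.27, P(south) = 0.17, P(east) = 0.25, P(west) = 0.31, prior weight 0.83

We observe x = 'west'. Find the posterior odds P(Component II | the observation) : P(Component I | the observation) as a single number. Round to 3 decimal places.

The posterior odds equal the prior odds times the likelihood ratio: (π_i/π_j)·(f_i(x)/f_j(x)).
Evaluate each component's likelihood at the observed value:
  L_I = P(west | comp) = 0.17
  L_II = P(west | comp) = 0.31
Posterior odds = (π_II·L_II) / (π_I·L_I) = (0.83·0.31) / (0.17·0.17) = 0.2573 / 0.0289 ≈ 8.903

8.903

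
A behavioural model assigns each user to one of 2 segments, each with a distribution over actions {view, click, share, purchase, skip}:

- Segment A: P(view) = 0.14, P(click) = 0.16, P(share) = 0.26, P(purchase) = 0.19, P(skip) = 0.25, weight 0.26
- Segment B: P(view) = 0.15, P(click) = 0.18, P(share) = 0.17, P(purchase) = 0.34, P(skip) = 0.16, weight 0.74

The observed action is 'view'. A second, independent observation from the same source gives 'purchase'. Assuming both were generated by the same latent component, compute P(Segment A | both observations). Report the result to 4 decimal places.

The responsibility of component k is w_k f_k(x) divided by Σ_j w_j f_j(x).
Since both observations come from the same component, the likelihood for component k is f_k(x₁)·f_k(x₂).
  L_A = [P(view | comp) = 0.14] × [0.19] = 0.0266
  L_B = [P(view | comp) = 0.15] × [0.34] = 0.051
Unnormalised posteriors:
  w_A·L_A = 0.26 × 0.0266 = 0.006916
  w_B·L_B = 0.74 × 0.051 = 0.03774
Normaliser: 0.006916 + 0.03774 = 0.044656
Responsibility of Segment A: 0.006916 / 0.044656 ≈ 0.1549

0.1549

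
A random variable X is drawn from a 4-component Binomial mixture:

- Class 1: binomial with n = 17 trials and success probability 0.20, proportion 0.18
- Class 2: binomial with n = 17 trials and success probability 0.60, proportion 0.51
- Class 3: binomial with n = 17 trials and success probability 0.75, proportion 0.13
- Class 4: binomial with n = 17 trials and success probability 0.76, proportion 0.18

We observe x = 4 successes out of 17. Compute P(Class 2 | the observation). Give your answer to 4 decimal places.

0.0272

By Bayes' theorem, P(k | x) = π_k f_k(x) / Σ_j π_j f_j(x).
Component likelihoods at x = 4 successes out of 17:
  L_1 = C(17,4)·0.20^4·0.80^13 = 2380·0.0016·0.0549756 = 0.209347
  L_2 = C(17,4)·0.60^4·0.40^13 = 2380·0.1296·6.71089e-06 = 0.00206996
  L_3 = C(17,4)·0.75^4·0.25^13 = 2380·0.316406·1.49012e-08 = 1.12213e-05
  L_4 = C(17,4)·0.76^4·0.24^13 = 2380·0.333622·8.76488e-09 = 6.95949e-06
Prior × likelihood for each component:
  π_1·L_1 = 0.18 × 0.209347 = 0.0376825
  π_2·L_2 = 0.51 × 0.00206996 = 0.00105568
  π_3·L_3 = 0.13 × 1.12213e-05 = 1.45877e-06
  π_4·L_4 = 0.18 × 6.95949e-06 = 1.25271e-06
Marginal: 0.0376825 + 0.00105568 + 1.45877e-06 + 1.25271e-06 = 0.0387409
So the posterior for Class 2 is 0.00105568 / 0.0387409 ≈ 0.0272.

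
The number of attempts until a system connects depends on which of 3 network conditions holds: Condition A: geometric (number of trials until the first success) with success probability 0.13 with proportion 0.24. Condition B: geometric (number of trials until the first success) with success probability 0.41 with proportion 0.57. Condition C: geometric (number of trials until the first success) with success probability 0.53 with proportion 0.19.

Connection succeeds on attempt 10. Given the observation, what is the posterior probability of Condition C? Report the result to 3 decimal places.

0.010

Apply Bayes' rule: the posterior for each component is proportional to its prior times its likelihood at x.
Evaluate each component's likelihood at the observed value:
  L_A = 0.13·(1−0.13)^9 = 0.13·0.285544 = 0.0371207
  L_B = 0.41·(1−0.41)^9 = 0.41·0.008663 = 0.00355183
  L_C = 0.53·(1−0.53)^9 = 0.53·0.00111913 = 0.000593139
Unnormalised posteriors:
  π_A·L_A = 0.24 × 0.0371207 = 0.00890898
  π_B·L_B = 0.57 × 0.00355183 = 0.00202454
  π_C·L_C = 0.19 × 0.000593139 = 0.000112696
Denominator: 0.00890898 + 0.00202454 + 0.000112696 = 0.0110462
P(Condition C | 10) = 0.000112696 / 0.0110462 ≈ 0.010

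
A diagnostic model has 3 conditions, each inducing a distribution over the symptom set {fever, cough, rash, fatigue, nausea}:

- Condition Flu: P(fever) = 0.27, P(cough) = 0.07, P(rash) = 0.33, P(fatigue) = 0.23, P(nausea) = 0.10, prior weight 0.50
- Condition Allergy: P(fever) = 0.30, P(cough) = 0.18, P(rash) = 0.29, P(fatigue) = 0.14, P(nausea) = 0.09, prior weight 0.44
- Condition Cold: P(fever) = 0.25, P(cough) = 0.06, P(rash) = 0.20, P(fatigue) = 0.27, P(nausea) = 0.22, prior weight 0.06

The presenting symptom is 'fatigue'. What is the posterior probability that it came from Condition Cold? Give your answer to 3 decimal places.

0.084

P(component k | x) = π_k·f_k(x) / marginal(x), where marginal(x) = Σ_j π_j·f_j(x).
Evaluate each component's likelihood at the observed value:
  f_Flu = P(fatigue | comp) = 0.23
  f_Allergy = P(fatigue | comp) = 0.14
  f_Cold = P(fatigue | comp) = 0.27
Prior × likelihood for each component:
  π_Flu·f_Flu = 0.50 × 0.23 = 0.115
  π_Allergy·f_Allergy = 0.44 × 0.14 = 0.0616
  π_Cold·f_Cold = 0.06 × 0.27 = 0.0162
Denominator: 0.115 + 0.0616 + 0.0162 = 0.1928
P(Condition Cold | 'fatigue') ≈ 0.084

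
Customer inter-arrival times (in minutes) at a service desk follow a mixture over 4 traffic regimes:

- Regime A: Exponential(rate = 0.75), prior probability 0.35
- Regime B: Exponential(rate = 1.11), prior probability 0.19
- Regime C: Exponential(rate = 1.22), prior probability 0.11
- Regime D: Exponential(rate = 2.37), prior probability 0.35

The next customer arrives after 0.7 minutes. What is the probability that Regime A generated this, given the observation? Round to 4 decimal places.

0.3323

Posterior ∝ prior × likelihood, so P(k | x) ∝ w_k f_k(x); normalise over all components.
Evaluate each component's likelihood at the observed value:
  L_A = 0.443667
  L_B = 0.510359
  L_C = 0.519365
  L_D = 0.45108
Unnormalised posteriors:
  w_A·L_A = 0.35 × 0.443667 = 0.155283
  w_B·L_B = 0.19 × 0.510359 = 0.0969683
  w_C·L_C = 0.11 × 0.519365 = 0.0571301
  w_D·L_D = 0.35 × 0.45108 = 0.157878
Sum: 0.155283 + 0.0969683 + 0.0571301 + 0.157878 = 0.46726
P(Regime A | 0.7 minutes) = 0.155283 / 0.46726 ≈ 0.3323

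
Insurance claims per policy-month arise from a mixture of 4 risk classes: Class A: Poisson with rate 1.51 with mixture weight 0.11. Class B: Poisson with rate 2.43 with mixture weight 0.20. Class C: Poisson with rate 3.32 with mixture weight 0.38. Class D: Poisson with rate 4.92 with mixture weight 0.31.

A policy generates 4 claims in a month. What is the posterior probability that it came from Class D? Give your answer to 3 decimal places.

P(component k | x) = w_k·f_k(x) / marginal(x), where marginal(x) = Σ_j w_j·f_j(x).
Evaluate each component's likelihood at the observed value:
  f_A = 0.0478533
  f_B = 0.127902
  f_C = 0.183014
  f_D = 0.178205
Unnormalised posteriors:
  w_A·f_A = 0.11 × 0.0478533 = 0.00526386
  w_B·f_B = 0.20 × 0.127902 = 0.0255805
  w_C·f_C = 0.38 × 0.183014 = 0.0695452
  w_D·f_D = 0.31 × 0.178205 = 0.0552436
Normaliser: 0.00526386 + 0.0255805 + 0.0695452 + 0.0552436 = 0.155633
So the posterior for Class D is 0.0552436 / 0.155633 ≈ 0.355.

0.355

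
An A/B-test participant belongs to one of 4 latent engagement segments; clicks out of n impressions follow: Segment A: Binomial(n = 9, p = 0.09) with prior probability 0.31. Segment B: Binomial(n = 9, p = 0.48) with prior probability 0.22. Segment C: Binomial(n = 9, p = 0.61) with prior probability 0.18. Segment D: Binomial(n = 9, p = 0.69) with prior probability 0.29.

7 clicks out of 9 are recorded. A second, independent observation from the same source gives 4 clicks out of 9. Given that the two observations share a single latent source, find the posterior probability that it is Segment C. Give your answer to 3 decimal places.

0.344

The responsibility of component k is π_k f_k(x) divided by Σ_j π_j f_j(x).
Since both observations come from the same component, the likelihood for component k is f_k(x₁)·f_k(x₂).
  f_A = [C(9,7)·0.09^7·0.91^2 = 36·4.78297e-08·0.8281 = 1.42588e-06] × [0.00515879] = 7.35581e-09
  f_B = [C(9,7)·0.48^7·0.52^2 = 36·0.00587068·0.2704 = 0.0571476] × [0.254303] = 0.0145328
  f_C = [C(9,7)·0.61^7·0.39^2 = 36·0.0314274·0.1521 = 0.172084] × [0.157403] = 0.0270865
  f_D = [C(9,7)·0.69^7·0.31^2 = 36·0.0744635·0.0961 = 0.257614] × [0.0817665] = 0.0210642
Unnormalised posteriors:
  π_A·f_A = 0.31 × 7.35581e-09 = 2.2803e-09
  π_B·f_B = 0.22 × 0.0145328 = 0.00319722
  π_C·f_C = 0.18 × 0.0270865 = 0.00487558
  π_D·f_D = 0.29 × 0.0210642 = 0.00610862
Evidence: 2.2803e-09 + 0.00319722 + 0.00487558 + 0.00610862 = 0.0141814
P(Segment C | x₁, x₂) ≈ 0.344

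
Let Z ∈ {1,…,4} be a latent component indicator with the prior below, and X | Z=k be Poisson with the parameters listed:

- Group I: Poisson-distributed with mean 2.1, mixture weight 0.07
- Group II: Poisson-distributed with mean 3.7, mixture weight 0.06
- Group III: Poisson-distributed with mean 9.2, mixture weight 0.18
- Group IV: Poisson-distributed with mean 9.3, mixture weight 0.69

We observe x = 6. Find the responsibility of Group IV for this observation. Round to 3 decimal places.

0.724

Posterior ∝ prior × likelihood, so P(k | x) ∝ π_k f_k(x); normalise over all components.
Component likelihoods at x = 6:
  L_I = e^(−2.1)·2.1^6/6! = 0.014587
  L_II = e^(−3.7)·3.7^6/6! = 0.0881025
  L_III = e^(−9.2)·9.2^6/6! = 0.0850913
  L_IV = e^(−9.3)·9.3^6/6! = 0.0821536
Weight by the priors:
  π_I·L_I = 0.07 × 0.014587 = 0.00102109
  π_II·L_II = 0.06 × 0.0881025 = 0.00528615
  π_III·L_III = 0.18 × 0.0850913 = 0.0153164
  π_IV·L_IV = 0.69 × 0.0821536 = 0.056686
Sum: 0.00102109 + 0.00528615 + 0.0153164 + 0.056686 = 0.0783096
So the posterior for Group IV is 0.056686 / 0.0783096 ≈ 0.724.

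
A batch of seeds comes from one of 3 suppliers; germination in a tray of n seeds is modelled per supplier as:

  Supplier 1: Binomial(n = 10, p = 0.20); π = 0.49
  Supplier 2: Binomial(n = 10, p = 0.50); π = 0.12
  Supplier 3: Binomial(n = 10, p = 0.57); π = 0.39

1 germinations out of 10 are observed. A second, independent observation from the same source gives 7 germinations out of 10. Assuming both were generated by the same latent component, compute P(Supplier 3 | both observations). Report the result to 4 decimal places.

0.4639

P(component k | x) = w_k·f_k(x) / marginal(x), where marginal(x) = Σ_j w_j·f_j(x).
Since both observations come from the same component, the likelihood for component k is f_k(x₁)·f_k(x₂).
  L_1 = [0.268435] × [0.000786432] = 0.000211106
  L_2 = [0.00976562] × [0.117188] = 0.00114441
  L_3 = [0.00286478] × [0.186514] = 0.00053432
Unnormalised posteriors:
  w_1·L_1 = 0.49 × 0.000211106 = 0.000103442
  w_2·L_2 = 0.12 × 0.00114441 = 0.000137329
  w_3·L_3 = 0.39 × 0.00053432 = 0.000208385
Denominator: 0.000103442 + 0.000137329 + 0.000208385 = 0.000449156
Responsibility of Supplier 3: 0.000208385 / 0.000449156 ≈ 0.4639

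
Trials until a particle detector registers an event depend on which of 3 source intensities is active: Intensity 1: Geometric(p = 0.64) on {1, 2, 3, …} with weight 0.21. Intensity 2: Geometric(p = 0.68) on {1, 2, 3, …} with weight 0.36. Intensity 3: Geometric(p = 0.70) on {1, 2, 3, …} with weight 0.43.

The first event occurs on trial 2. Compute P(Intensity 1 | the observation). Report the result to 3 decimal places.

0.223

The responsibility of component k is P(Z=k) f_k(x) divided by Σ_j P(Z=j) f_j(x).
Geometric probabilities:
  f_1 = 0.2304
  f_2 = 0.2176
  f_3 = 0.21
Weight by the priors:
  P(Z=1)·f_1 = 0.21 × 0.2304 = 0.048384
  P(Z=2)·f_2 = 0.36 × 0.2176 = 0.078336
  P(Z=3)·f_3 = 0.43 × 0.21 = 0.0903
Sum: 0.048384 + 0.078336 + 0.0903 = 0.21702
P(Intensity 1 | data) ≈ 0.223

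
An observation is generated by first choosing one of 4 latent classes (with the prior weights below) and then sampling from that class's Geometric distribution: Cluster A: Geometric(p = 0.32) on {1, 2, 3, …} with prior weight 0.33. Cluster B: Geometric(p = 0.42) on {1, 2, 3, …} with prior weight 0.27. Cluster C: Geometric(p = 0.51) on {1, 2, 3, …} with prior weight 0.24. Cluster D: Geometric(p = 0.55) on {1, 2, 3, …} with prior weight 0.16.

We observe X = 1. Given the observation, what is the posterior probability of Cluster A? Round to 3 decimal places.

By Bayes' theorem, P(k | x) = w_k f_k(x) / Σ_j w_j f_j(x).
Component likelihoods at x = 1:
  f_A = 0.32·(1−0.32)^0 = 0.32·1 = 0.32
  f_B = 0.42·(1−0.42)^0 = 0.42·1 = 0.42
  f_C = 0.51·(1−0.51)^0 = 0.51·1 = 0.51
  f_D = 0.55·(1−0.55)^0 = 0.55·1 = 0.55
Multiply by the mixture weights:
  w_A·f_A = 0.33 × 0.32 = 0.1056
  w_B·f_B = 0.27 × 0.42 = 0.1134
  w_C·f_C = 0.24 × 0.51 = 0.1224
  w_D·f_D = 0.16 × 0.55 = 0.088
Evidence: 0.1056 + 0.1134 + 0.1224 + 0.088 = 0.4294
P(Cluster A | x) = 0.1056 / 0.4294 ≈ 0.246

0.246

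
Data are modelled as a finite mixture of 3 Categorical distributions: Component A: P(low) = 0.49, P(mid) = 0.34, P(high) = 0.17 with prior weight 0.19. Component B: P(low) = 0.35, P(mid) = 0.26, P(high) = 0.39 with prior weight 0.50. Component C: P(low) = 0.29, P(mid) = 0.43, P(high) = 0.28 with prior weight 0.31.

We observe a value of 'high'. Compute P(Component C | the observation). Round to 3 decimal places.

The responsibility of component k is P(Z=k) f_k(x) divided by Σ_j P(Z=j) f_j(x).
Categorical probabilities:
  f_A = 0.17
  f_B = 0.39
  f_C = 0.28
Prior × likelihood for each component:
  P(Z=A)·f_A = 0.19 × 0.17 = 0.0323
  P(Z=B)·f_B = 0.50 × 0.39 = 0.195
  P(Z=C)·f_C = 0.31 × 0.28 = 0.0868
Marginal: 0.0323 + 0.195 + 0.0868 = 0.3141
P(Component C | data) = 0.0868 / 0.3141 ≈ 0.276

0.276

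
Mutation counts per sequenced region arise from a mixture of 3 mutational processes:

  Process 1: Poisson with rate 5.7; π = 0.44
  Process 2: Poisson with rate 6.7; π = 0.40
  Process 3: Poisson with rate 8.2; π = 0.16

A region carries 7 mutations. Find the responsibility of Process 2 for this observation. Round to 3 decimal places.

0.429

Apply Bayes' rule: the posterior for each component is proportional to its prior times its likelihood at x.
Component likelihoods at x = 7 mutations:
  f_1 = e^(−5.7)·5.7^7/7! = 0.129782
  f_2 = e^(−6.7)·6.7^7/7! = 0.14802
  f_3 = e^(−8.2)·8.2^7/7! = 0.135848
Prior × likelihood for each component:
  w_1·f_1 = 0.44 × 0.129782 = 0.0571041
  w_2·f_2 = 0.40 × 0.14802 = 0.059208
  w_3·f_3 = 0.16 × 0.135848 = 0.0217356
Denominator: 0.0571041 + 0.059208 + 0.0217356 = 0.138048
P(Process 2 | x) ≈ 0.429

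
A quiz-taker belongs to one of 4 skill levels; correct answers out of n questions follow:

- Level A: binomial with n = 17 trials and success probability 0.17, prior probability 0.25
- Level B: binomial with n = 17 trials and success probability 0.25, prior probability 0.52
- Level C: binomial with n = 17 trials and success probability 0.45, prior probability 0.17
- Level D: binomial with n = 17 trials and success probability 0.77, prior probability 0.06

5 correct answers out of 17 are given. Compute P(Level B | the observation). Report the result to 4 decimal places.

P(component k | x) = P(Z=k)·f_k(x) / marginal(x), where marginal(x) = Σ_j P(Z=j)·f_j(x).
Evaluate each component's likelihood at the observed value:
  f_A = 0.0939144
  f_B = 0.191419
  f_C = 0.0874914
  f_D = 3.67061e-05
Weight by the priors:
  P(Z=A)·f_A = 0.25 × 0.0939144 = 0.0234786
  P(Z=B)·f_B = 0.52 × 0.191419 = 0.099538
  P(Z=C)·f_C = 0.17 × 0.0874914 = 0.0148735
  P(Z=D)·f_D = 0.06 × 3.67061e-05 = 2.20236e-06
Sum: 0.0234786 + 0.099538 + 0.0148735 + 2.20236e-06 = 0.137892
Responsibility of Level B: 0.099538 / 0.137892 ≈ 0.7219

0.7219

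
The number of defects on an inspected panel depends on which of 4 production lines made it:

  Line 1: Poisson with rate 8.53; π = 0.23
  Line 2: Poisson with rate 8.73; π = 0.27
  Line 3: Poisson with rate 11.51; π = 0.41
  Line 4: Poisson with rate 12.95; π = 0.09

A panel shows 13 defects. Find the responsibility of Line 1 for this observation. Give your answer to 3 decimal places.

By Bayes' theorem, P(k | x) = w_k f_k(x) / Σ_j w_j f_j(x).
Poisson probabilities:
  p_1 = 0.0401352
  p_2 = 0.0444134
  p_3 = 0.100223
  p_4 = 0.109929
Unnormalised posteriors:
  w_1·p_1 = 0.23 × 0.0401352 = 0.00923109
  w_2·p_2 = 0.27 × 0.0444134 = 0.0119916
  w_3·p_3 = 0.41 × 0.100223 = 0.0410916
  w_4·p_4 = 0.09 × 0.109929 = 0.00989363
Denominator: 0.00923109 + 0.0119916 + 0.0410916 + 0.00989363 = 0.072208
So the posterior for Line 1 is 0.00923109 / 0.072208 ≈ 0.128.

0.128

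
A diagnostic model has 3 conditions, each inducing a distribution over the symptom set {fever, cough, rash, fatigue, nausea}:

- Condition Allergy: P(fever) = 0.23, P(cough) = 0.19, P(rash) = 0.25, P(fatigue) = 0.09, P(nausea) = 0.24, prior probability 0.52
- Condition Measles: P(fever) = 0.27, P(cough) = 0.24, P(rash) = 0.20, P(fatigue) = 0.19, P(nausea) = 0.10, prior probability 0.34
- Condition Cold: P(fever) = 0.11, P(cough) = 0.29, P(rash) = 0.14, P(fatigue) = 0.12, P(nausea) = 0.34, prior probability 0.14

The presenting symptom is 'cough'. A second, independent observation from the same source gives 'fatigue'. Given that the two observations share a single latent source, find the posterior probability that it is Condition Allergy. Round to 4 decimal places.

Posterior ∝ prior × likelihood, so P(k | x) ∝ π_k f_k(x); normalise over all components.
Since both observations come from the same component, the likelihood for component k is f_k(x₁)·f_k(x₂).
  L_Allergy = [P(cough | comp) = 0.19] × [0.09] = 0.0171
  L_Measles = [P(cough | comp) = 0.24] × [0.19] = 0.0456
  L_Cold = [P(cough | comp) = 0.29] × [0.12] = 0.0348
Unnormalised posteriors:
  π_Allergy·L_Allergy = 0.52 × 0.0171 = 0.008892
  π_Measles·L_Measles = 0.34 × 0.0456 = 0.015504
  π_Cold·L_Cold = 0.14 × 0.0348 = 0.004872
Normaliser: 0.008892 + 0.015504 + 0.004872 = 0.029268
Responsibility of Condition Allergy: 0.008892 / 0.029268 ≈ 0.3038

0.3038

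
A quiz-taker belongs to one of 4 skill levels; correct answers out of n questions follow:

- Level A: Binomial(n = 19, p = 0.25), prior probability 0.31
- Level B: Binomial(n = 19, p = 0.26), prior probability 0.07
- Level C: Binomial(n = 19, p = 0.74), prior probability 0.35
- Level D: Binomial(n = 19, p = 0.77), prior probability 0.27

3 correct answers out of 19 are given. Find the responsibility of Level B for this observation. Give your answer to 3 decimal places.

The responsibility of component k is π_k f_k(x) divided by Σ_j π_j f_j(x).
Binomial probabilities:
  p_A = C(19,3)·0.25^3·0.75^16 = 969·0.015625·0.0100226 = 0.151748
  p_B = C(19,3)·0.26^3·0.74^16 = 969·0.017576·0.00808551 = 0.137706
  p_C = C(19,3)·0.74^3·0.26^16 = 969·0.405224·4.36087e-10 = 1.71235e-07
  p_D = C(19,3)·0.77^3·0.23^16 = 969·0.456533·6.13261e-11 = 2.71295e-08
Unnormalised posteriors:
  π_A·p_A = 0.31 × 0.151748 = 0.047042
  π_B·p_B = 0.07 × 0.137706 = 0.00963939
  π_C·p_C = 0.35 × 1.71235e-07 = 5.99322e-08
  π_D·p_D = 0.27 × 2.71295e-08 = 7.32496e-09
Evidence: 0.047042 + 0.00963939 + 5.99322e-08 + 7.32496e-09 = 0.0566814
So the posterior for Level B is 0.00963939 / 0.0566814 ≈ 0.170.

0.170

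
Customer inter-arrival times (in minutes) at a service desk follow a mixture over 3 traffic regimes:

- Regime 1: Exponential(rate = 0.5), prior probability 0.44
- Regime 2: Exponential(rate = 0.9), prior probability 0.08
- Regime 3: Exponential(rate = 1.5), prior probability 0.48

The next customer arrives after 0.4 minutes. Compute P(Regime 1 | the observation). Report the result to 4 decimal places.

Apply Bayes' rule: the posterior for each component is proportional to its prior times its likelihood at x.
Component likelihoods at x = 0.4 minutes:
  L_1 = 0.5·e^(−0.5·0.4) = 0.5·e^(−0.2000) = 0.409365
  L_2 = 0.9·e^(−0.9·0.4) = 0.9·e^(−0.3600) = 0.627909
  L_3 = 1.5·e^(−1.5·0.4) = 1.5·e^(−0.6000) = 0.823217
Prior × likelihood for each component:
  P(Z=1)·L_1 = 0.44 × 0.409365 = 0.180121
  P(Z=2)·L_2 = 0.08 × 0.627909 = 0.0502327
  P(Z=3)·L_3 = 0.48 × 0.823217 = 0.395144
Normaliser: 0.180121 + 0.0502327 + 0.395144 = 0.625498
So the posterior for Regime 1 is 0.180121 / 0.625498 ≈ 0.2880.

0.2880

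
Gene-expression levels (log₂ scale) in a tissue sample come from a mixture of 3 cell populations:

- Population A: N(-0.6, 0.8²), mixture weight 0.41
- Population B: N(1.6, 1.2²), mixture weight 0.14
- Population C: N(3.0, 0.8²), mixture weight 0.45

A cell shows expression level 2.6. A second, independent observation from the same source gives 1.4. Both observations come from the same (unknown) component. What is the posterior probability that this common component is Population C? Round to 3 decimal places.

Apply Bayes' rule: the posterior for each component is proportional to its prior times its likelihood at x.
Since both observations come from the same component, the likelihood for component k is f_k(x₁)·f_k(x₂).
  f_A = [0.000167288] × [0.0219104] = 3.66534e-06
  f_B = [0.234927] × [0.327866] = 0.0770245
  f_C = [0.440082] × [0.0674887] = 0.0297005
Prior × likelihood for each component:
  π_A·f_A = 0.41 × 3.66534e-06 = 1.50279e-06
  π_B·f_B = 0.14 × 0.0770245 = 0.0107834
  π_C·f_C = 0.45 × 0.0297005 = 0.0133652
Denominator: 1.50279e-06 + 0.0107834 + 0.0133652 = 0.0241502
P(Population C | x) = 0.0133652 / 0.0241502 ≈ 0.553

0.553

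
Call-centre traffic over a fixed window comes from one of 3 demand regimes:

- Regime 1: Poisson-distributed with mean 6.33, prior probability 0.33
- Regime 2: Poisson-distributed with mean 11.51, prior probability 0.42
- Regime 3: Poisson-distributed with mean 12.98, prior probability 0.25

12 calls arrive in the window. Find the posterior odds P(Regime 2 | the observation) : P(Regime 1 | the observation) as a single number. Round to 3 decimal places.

9.357

Since P(k|x) ∝ w_k f_k(x), the posterior odds are w_i f_i(x) / (w_j f_j(x)).
Component likelihoods at x = 12 calls:
  f_1 = e^(−6.33)·6.33^12/12! = 0.0153966
  f_2 = e^(−11.51)·11.51^12/12! = 0.113198
  f_3 = e^(−12.98)·12.98^12/12! = 0.110108
Posterior odds = (w_2·f_2) / (w_1·f_1) = (0.42·0.113198) / (0.33·0.0153966) = 0.047543 / 0.00508086 ≈ 9.357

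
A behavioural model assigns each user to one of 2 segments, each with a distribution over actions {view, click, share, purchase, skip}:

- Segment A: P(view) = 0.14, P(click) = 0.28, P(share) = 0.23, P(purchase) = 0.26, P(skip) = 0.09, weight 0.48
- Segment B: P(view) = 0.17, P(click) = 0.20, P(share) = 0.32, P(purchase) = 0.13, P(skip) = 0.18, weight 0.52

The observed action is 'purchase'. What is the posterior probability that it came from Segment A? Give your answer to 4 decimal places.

0.6486

P(component k | x) = P(Z=k)·f_k(x) / marginal(x), where marginal(x) = Σ_j P(Z=j)·f_j(x).
Categorical probabilities:
  L_A = P(purchase | comp) = 0.26
  L_B = P(purchase | comp) = 0.13
Unnormalised posteriors:
  P(Z=A)·L_A = 0.48 × 0.26 = 0.1248
  P(Z=B)·L_B = 0.52 × 0.13 = 0.0676
Sum: 0.1248 + 0.0676 = 0.1924
Responsibility of Segment A: 0.1248 / 0.1924 ≈ 0.6486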